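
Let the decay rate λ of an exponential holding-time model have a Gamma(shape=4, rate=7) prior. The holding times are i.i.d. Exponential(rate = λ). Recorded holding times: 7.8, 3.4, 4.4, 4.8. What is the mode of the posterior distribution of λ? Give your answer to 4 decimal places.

λ̂_MAP = 0.2555

The Exponential(rate=λ) likelihood is ∝ λ^n e^(−λΣtᵢ). Here n = 4 and Σtᵢ = 7.8 + 3.4 + 4.4 + 4.8 = 20.4.
Posterior ∝ λ^3e^(−7λ) · λ^4e^(−20.4λ) = λ^7e^(−27.4λ), i.e. Gamma(8, 27.4).
Mode = (a−1)/b = 7/27.4 ≈ 0.2555.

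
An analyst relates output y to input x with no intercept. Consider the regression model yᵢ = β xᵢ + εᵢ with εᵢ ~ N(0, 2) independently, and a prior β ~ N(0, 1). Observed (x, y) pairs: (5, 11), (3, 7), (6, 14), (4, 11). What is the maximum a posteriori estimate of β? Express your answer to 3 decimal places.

β̂_MAP = 2.318

log p(β | y) = −Σ(yᵢ − βxᵢ)²/(2·2) − β²/(2·1) + const.
Setting the derivative to zero: Σxᵢ(yᵢ − βxᵢ)/2 − β/1 = 0, so β = Σxᵢyᵢ / (Σxᵢ² + σ²/τ²).
Σxᵢyᵢ = 5·11 + 3·7 + 6·14 + 4·11 = 204; Σxᵢ² = 86; σ²/τ² = 2.
β̂_MAP = 204 / (86 + 2) = 204/88 ≈ 2.318.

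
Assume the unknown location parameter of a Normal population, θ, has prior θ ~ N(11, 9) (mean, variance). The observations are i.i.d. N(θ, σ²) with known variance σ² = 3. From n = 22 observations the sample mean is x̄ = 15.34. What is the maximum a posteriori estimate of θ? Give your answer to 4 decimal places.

θ̂_MAP = 15.2752

n = 22, x̄ = 15.34.
For a Normal prior and Normal likelihood with known variance, the posterior is Normal; its mode equals its mean, the precision-weighted average.
Prior precision 1/σ₀² = 1/9; data precision n/σ² = 22/3.
θ̂ = ((1/9)·11 + (22/3)·15.34) / (1/9 + 22/3) = (25586/225)/(67/9) = 25586/1675 ≈ 15.2752.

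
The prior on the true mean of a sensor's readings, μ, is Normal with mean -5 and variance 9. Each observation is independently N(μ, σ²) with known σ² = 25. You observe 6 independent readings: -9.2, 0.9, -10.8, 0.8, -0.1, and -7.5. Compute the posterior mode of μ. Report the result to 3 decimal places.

μ̂_MAP = -4.533

n = 6; x̄ = ((-9.2) + 0.9 + (-10.8) + 0.8 + (-0.1) + (-7.5))/6 = -25.9/6 = -259/60 ≈ -4.3167.
For a Normal prior and Normal likelihood with known variance, the posterior is Normal; its mode equals its mean, the precision-weighted average.
Prior precision 1/σ₀² = 1/9; data precision n/σ² = 6/25 = 0.24.
μ̂ = ((1/9)·(-5) + 0.24·(-259/60)) / (1/9 + 0.24) = (-3581/2250)/(79/225) = -3581/790 ≈ -4.533.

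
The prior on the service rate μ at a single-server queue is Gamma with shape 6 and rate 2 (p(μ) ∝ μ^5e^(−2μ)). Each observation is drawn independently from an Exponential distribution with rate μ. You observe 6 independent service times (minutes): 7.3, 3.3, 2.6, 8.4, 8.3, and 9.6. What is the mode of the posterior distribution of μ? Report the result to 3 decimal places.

μ̂_MAP = 0.265

The Exponential(rate=μ) likelihood is ∝ μ^n e^(−μΣtᵢ). Here n = 6 and Σtᵢ = 7.3 + 3.3 + 2.6 + 8.4 + 8.3 + 9.6 = 39.5.
Posterior ∝ μ^5e^(−2μ) · μ^6e^(−39.5μ) = μ^11e^(−41.5μ), i.e. Gamma(12, 41.5).
Mode = (a−1)/b = 11/41.5 ≈ 0.265.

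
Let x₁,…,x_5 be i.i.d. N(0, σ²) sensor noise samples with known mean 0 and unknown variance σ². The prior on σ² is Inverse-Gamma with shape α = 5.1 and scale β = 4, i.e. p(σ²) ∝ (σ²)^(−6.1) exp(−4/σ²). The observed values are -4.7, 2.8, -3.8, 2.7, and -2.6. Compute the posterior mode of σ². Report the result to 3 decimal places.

Sum of squared deviations about the known mean: SS = (-4.7−0)² + (2.8−0)² + (-3.8−0)² + (2.7−0)² + (-2.6−0)² = 58.42.
The Normal likelihood contributes (σ²)^(−n/2) exp(−SS/(2σ²)), so the posterior is Inverse-Gamma(α + n/2, β + SS/2) = Inverse-Gamma(7.6, 33.21).
The mode of Inverse-Gamma(a, b) is b/(a+1) = 33.21/8.6 ≈ 3.862.

σ̂²_MAP = 3.862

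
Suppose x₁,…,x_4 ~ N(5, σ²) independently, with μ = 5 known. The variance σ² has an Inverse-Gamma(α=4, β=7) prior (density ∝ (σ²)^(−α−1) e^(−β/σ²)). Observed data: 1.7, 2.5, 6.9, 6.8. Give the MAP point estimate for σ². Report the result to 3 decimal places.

Sum of squared deviations about the known mean: SS = (1.7−5)² + (2.5−5)² + (6.9−5)² + (6.8−5)² = 23.99.
The Normal likelihood contributes (σ²)^(−n/2) exp(−SS/(2σ²)), so the posterior is Inverse-Gamma(α + n/2, β + SS/2) = Inverse-Gamma(6, 18.995).
The mode of Inverse-Gamma(a, b) is b/(a+1) = 18.995/7 ≈ 2.714.

σ̂²_MAP = 2.714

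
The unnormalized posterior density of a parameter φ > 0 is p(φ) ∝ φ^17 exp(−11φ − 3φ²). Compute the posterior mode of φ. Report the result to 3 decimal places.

φ̂_MAP = 1.000

ℓ'(φ) = 17/φ − 11 − 6φ. Setting this to zero and multiplying by φ: 6φ² + 11φ − 17 = 0.
φ = (−11 + √(11² + 4·6·17)) / (2·6) = (−11 + √529) / 12 = (−11 + 23)/12 = 1.
ℓ''(φ) = −17/φ² − 6 < 0, confirming a maximum.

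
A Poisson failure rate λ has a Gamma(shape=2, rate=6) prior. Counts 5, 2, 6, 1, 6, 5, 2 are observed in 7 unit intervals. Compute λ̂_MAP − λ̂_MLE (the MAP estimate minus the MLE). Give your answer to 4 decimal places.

MAP − MLE = -1.7033

Σxᵢ = 27. Posterior is Gamma(29, 13); MAP = (29−1)/13 = 28/13 ≈ 2.15385.
MLE = x̄ = 27/7 ≈ 3.85714.
Difference = 28/13 − 27/7 = -155/91 ≈ -1.7033.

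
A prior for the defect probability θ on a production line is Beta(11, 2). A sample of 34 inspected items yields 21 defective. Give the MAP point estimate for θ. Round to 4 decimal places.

θ̂_MAP = 0.6889

Prior: Beta(11, 2).
Data: 21 successes in 34 trials. The binomial likelihood contributes θ^21(1−θ)^13, so the posterior is Beta(11+21, 2+13) = Beta(32, 15).
For Beta(a, b) with a, b > 1 the mode is (a−1)/(a+b−2) = 31/45 ≈ 0.6889.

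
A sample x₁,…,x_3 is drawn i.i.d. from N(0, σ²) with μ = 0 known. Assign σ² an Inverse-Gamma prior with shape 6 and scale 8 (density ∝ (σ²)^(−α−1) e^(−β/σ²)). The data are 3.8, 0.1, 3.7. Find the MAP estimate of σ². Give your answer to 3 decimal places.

σ̂²_MAP = 2.596

Sum of squared deviations about the known mean: SS = (3.8−0)² + (0.1−0)² + (3.7−0)² = 28.14.
The Normal likelihood contributes (σ²)^(−n/2) exp(−SS/(2σ²)), so the posterior is Inverse-Gamma(α + n/2, β + SS/2) = Inverse-Gamma(7.5, 22.07).
The mode of Inverse-Gamma(a, b) is b/(a+1) = 22.07/8.5 ≈ 2.596.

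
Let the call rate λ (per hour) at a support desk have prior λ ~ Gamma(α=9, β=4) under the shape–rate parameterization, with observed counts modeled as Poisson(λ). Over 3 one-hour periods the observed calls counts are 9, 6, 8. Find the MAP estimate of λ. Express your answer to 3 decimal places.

Σxᵢ = 9+6+8 = 23, with n = 3.
Posterior ∝ λ^8e^(−4λ) · λ^23e^(−3λ) = λ^31e^(−7λ), i.e. Gamma(shape=32, rate=7).
The mode of a Gamma(a, b) with a ≥ 1 (shape–rate) is (a−1)/b = 31/7 ≈ 4.429.

λ̂_MAP = 4.429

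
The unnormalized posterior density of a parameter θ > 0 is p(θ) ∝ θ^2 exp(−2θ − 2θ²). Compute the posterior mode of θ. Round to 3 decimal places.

ℓ'(θ) = 2/θ − 2 − 4θ. Setting this to zero and multiplying by θ: 4θ² + 2θ − 2 = 0.
θ = (−2 + √(2² + 4·4·2)) / (2·4) = (−2 + √36) / 8 = (−2 + 6)/8 = 1/2.
ℓ''(θ) = −2/θ² − 4 < 0, confirming a maximum.

θ̂_MAP = 0.500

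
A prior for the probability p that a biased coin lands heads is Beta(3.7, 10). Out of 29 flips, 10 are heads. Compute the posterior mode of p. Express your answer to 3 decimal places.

Prior: Beta(3.7, 10).
Data: 10 successes in 29 trials. The binomial likelihood contributes p^10(1−p)^19, so the posterior is Beta(3.7+10, 10+19) = Beta(13.7, 29).
For Beta(a, b) with a, b > 1 the mode is (a−1)/(a+b−2) = 12.7/40.7 ≈ 0.312.

p̂_MAP = 0.312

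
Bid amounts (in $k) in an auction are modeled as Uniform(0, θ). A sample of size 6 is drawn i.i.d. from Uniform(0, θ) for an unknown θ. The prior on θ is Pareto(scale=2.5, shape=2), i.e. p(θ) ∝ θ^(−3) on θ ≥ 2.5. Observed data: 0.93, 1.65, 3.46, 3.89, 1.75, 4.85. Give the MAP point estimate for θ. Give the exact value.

The Uniform(0, θ) likelihood is θ^(−n) for θ ≥ max(xᵢ), zero otherwise. Here max(xᵢ) = 4.85.
Posterior ∝ θ^(−3) · θ^(−6) = θ^(−9) on θ ≥ max(2.5, 4.85) = 4.85.
This density is strictly decreasing in θ, so the posterior mode lies at the lower boundary of the support.

θ̂_MAP = 4.85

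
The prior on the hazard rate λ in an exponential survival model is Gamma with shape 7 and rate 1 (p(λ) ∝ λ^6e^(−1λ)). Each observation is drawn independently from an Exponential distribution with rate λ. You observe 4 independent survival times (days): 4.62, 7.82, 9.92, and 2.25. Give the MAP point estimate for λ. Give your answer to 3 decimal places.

The Exponential(rate=λ) likelihood is ∝ λ^n e^(−λΣtᵢ). Here n = 4 and Σtᵢ = 4.62 + 7.82 + 9.92 + 2.25 = 24.61.
Posterior ∝ λ^6e^(−1λ) · λ^4e^(−24.61λ) = λ^10e^(−25.61λ), i.e. Gamma(11, 25.61).
Mode = (a−1)/b = 10/25.61 ≈ 0.390.

λ̂_MAP = 0.390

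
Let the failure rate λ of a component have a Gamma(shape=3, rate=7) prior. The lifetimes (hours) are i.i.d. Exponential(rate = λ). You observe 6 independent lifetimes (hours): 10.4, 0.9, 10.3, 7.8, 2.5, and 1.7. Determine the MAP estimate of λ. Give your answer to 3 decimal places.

λ̂_MAP = 0.197

The Exponential(rate=λ) likelihood is ∝ λ^n e^(−λΣtᵢ). Here n = 6 and Σtᵢ = 10.4 + 0.9 + 10.3 + 7.8 + 2.5 + 1.7 = 33.6.
Posterior ∝ λ^2e^(−7λ) · λ^6e^(−33.6λ) = λ^8e^(−40.6λ), i.e. Gamma(9, 40.6).
Mode = (a−1)/b = 8/40.6 ≈ 0.197.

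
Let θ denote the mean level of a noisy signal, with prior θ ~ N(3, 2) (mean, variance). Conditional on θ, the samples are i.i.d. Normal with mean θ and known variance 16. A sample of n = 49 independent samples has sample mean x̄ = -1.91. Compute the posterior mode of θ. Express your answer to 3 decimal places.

n = 49, x̄ = -1.91.
For a Normal prior and Normal likelihood with known variance, the posterior is Normal; its mode equals its mean, the precision-weighted average.
Prior precision 1/σ₀² = 1/2 = 0.5; data precision n/σ² = 49/16 = 3.0625.
θ̂ = (0.5·3 + 3.0625·(-1.91)) / (0.5 + 3.0625) = (-4.349375)/3.5625 = -6959/5700 ≈ -1.221.

θ̂_MAP = -1.221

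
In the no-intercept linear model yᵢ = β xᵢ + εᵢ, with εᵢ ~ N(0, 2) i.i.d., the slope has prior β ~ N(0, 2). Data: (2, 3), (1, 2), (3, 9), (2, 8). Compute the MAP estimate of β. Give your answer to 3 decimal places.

β̂_MAP = 2.684

log p(β | y) = −Σ(yᵢ − βxᵢ)²/(2·2) − β²/(2·2) + const.
Setting the derivative to zero: Σxᵢ(yᵢ − βxᵢ)/2 − β/2 = 0, so β = Σxᵢyᵢ / (Σxᵢ² + σ²/τ²).
Σxᵢyᵢ = 2·3 + 1·2 + 3·9 + 2·8 = 51; Σxᵢ² = 18; σ²/τ² = 1.
β̂_MAP = 51 / (18 + 1) = 51/19 ≈ 2.684.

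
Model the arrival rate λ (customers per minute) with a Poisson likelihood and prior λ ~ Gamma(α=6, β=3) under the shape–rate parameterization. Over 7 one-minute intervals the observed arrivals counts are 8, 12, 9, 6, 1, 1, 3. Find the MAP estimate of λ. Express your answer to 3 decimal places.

Σxᵢ = 8+12+9+6+1+1+3 = 40, with n = 7.
Posterior ∝ λ^5e^(−3λ) · λ^40e^(−7λ) = λ^45e^(−10λ), i.e. Gamma(shape=46, rate=10).
The mode of a Gamma(a, b) with a ≥ 1 (shape–rate) is (a−1)/b = 45/10 ≈ 4.500.

λ̂_MAP = 4.500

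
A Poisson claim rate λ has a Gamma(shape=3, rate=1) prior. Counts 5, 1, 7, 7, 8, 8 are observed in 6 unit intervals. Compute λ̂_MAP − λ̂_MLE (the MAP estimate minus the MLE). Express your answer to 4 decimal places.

Σxᵢ = 36. Posterior is Gamma(39, 7); MAP = (39−1)/7 = 38/7 ≈ 5.42857.
MLE = x̄ = 36/6 ≈ 6.00000.
Difference = 38/7 − 36/6 = -4/7 ≈ -0.5714.

MAP − MLE = -0.5714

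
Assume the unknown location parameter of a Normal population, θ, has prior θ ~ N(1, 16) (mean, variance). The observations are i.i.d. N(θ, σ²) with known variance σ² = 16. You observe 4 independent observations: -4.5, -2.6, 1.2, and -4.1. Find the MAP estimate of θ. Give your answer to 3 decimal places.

θ̂_MAP = -1.800

n = 4; x̄ = ((-4.5) + (-2.6) + 1.2 + (-4.1))/4 = -10/4 = -2.5.
For a Normal prior and Normal likelihood with known variance, the posterior is Normal; its mode equals its mean, the precision-weighted average.
Prior precision 1/σ₀² = 1/16 = 0.0625; data precision n/σ² = 4/16 = 0.25.
θ̂ = (0.0625·1 + 0.25·(-2.5)) / (0.0625 + 0.25) = (-0.5625)/0.3125 = -1.800.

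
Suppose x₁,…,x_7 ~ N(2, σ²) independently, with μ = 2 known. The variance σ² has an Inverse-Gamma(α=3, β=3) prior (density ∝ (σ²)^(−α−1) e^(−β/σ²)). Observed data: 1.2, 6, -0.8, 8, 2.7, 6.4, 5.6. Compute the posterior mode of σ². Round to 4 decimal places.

σ̂²_MAP = 6.6193

Sum of squared deviations about the known mean: SS = (1.2−2)² + (6−2)² + (-0.8−2)² + (8−2)² + (2.7−2)² + (6.4−2)² + (5.6−2)² = 93.29.
The Normal likelihood contributes (σ²)^(−n/2) exp(−SS/(2σ²)), so the posterior is Inverse-Gamma(α + n/2, β + SS/2) = Inverse-Gamma(6.5, 49.645).
The mode of Inverse-Gamma(a, b) is b/(a+1) = 49.645/7.5 ≈ 6.6193.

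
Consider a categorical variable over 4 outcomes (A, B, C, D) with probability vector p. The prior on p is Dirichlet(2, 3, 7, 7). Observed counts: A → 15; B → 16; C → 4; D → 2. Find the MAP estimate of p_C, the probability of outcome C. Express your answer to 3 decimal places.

MAP estimate of p_C = 0.192

The posterior is Dirichlet(αᵢ + nᵢ) = Dirichlet(17, 19, 11, 9).
For a Dirichlet(a₁,…,a_K) with all aᵢ > 1, the mode has j-th component (aⱼ − 1)/(Σaᵢ − K).
Here Σaᵢ = 56 and K = 4, so p_C = (11 − 1)/(56 − 4) = 10/52 ≈ 0.192.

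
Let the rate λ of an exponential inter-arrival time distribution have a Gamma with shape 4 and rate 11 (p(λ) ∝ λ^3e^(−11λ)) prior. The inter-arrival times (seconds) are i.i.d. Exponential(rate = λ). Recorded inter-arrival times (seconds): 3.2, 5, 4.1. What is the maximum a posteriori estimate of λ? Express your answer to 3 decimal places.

The Exponential(rate=λ) likelihood is ∝ λ^n e^(−λΣtᵢ). Here n = 3 and Σtᵢ = 3.2 + 5 + 4.1 = 12.3.
Posterior ∝ λ^3e^(−11λ) · λ^3e^(−12.3λ) = λ^6e^(−23.3λ), i.e. Gamma(7, 23.3).
Mode = (a−1)/b = 6/23.3 ≈ 0.258.

λ̂_MAP = 0.258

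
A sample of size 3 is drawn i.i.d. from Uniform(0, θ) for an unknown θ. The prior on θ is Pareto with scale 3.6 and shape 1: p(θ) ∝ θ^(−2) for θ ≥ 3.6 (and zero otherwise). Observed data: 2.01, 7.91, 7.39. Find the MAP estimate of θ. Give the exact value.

θ̂_MAP = 7.91

The Uniform(0, θ) likelihood is θ^(−n) for θ ≥ max(xᵢ), zero otherwise. Here max(xᵢ) = 7.91.
Posterior ∝ θ^(−2) · θ^(−3) = θ^(−5) on θ ≥ max(3.6, 7.91) = 7.91.
This density is strictly decreasing in θ, so the posterior mode lies at the lower boundary of the support.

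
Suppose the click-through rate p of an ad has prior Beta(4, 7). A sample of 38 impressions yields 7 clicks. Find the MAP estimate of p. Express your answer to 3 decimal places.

p̂_MAP = 0.213

Prior: Beta(4, 7).
Data: 7 successes in 38 trials. The binomial likelihood contributes p^7(1−p)^31, so the posterior is Beta(4+7, 7+31) = Beta(11, 38).
For Beta(a, b) with a, b > 1 the mode is (a−1)/(a+b−2) = 10/47 ≈ 0.213.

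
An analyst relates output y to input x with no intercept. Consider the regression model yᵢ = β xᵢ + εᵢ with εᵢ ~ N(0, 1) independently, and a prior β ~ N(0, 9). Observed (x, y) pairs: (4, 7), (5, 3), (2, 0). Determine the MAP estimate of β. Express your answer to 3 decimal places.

log p(β | y) = −Σ(yᵢ − βxᵢ)²/(2·1) − β²/(2·9) + const.
Setting the derivative to zero: Σxᵢ(yᵢ − βxᵢ)/1 − β/9 = 0, so β = Σxᵢyᵢ / (Σxᵢ² + σ²/τ²).
Σxᵢyᵢ = 4·7 + 5·3 + 2·0 = 43; Σxᵢ² = 45; σ²/τ² = 1/9.
β̂_MAP = 43 / (45 + 1/9) = 43/(406/9) = 387/406 ≈ 0.953.

β̂_MAP = 0.953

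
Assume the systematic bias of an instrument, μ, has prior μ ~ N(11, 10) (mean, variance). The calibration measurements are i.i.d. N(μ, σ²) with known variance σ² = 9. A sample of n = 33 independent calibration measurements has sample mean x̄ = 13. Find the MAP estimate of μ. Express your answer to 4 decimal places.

n = 33, x̄ = 13.
For a Normal prior and Normal likelihood with known variance, the posterior is Normal; its mode equals its mean, the precision-weighted average.
Prior precision 1/σ₀² = 1/10 = 0.1; data precision n/σ² = 33/9 = 11/3.
μ̂ = (0.1·11 + (11/3)·13) / (0.1 + 11/3) = (1463/30)/(113/30) = 1463/113 ≈ 12.9469.

μ̂_MAP = 12.9469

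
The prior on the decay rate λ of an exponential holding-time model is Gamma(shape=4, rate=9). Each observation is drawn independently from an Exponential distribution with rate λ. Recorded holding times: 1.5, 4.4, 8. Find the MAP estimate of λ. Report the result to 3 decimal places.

The Exponential(rate=λ) likelihood is ∝ λ^n e^(−λΣtᵢ). Here n = 3 and Σtᵢ = 1.5 + 4.4 + 8 = 13.9.
Posterior ∝ λ^3e^(−9λ) · λ^3e^(−13.9λ) = λ^6e^(−22.9λ), i.e. Gamma(7, 22.9).
Mode = (a−1)/b = 6/22.9 ≈ 0.262.

λ̂_MAP = 0.262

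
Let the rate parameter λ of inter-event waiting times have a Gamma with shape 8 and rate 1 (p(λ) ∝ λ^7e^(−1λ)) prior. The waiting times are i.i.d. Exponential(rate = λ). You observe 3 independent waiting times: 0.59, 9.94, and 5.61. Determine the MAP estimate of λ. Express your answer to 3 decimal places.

λ̂_MAP = 0.583

The Exponential(rate=λ) likelihood is ∝ λ^n e^(−λΣtᵢ). Here n = 3 and Σtᵢ = 0.59 + 9.94 + 5.61 = 16.14.
Posterior ∝ λ^7e^(−1λ) · λ^3e^(−16.14λ) = λ^10e^(−17.14λ), i.e. Gamma(11, 17.14).
Mode = (a−1)/b = 10/17.14 ≈ 0.583.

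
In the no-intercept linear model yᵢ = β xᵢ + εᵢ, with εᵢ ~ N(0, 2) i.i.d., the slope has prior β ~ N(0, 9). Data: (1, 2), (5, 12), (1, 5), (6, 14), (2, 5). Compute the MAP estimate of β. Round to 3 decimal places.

log p(β | y) = −Σ(yᵢ − βxᵢ)²/(2·2) − β²/(2·9) + const.
Setting the derivative to zero: Σxᵢ(yᵢ − βxᵢ)/2 − β/9 = 0, so β = Σxᵢyᵢ / (Σxᵢ² + σ²/τ²).
Σxᵢyᵢ = 1·2 + 5·12 + 1·5 + 6·14 + 2·5 = 161; Σxᵢ² = 67; σ²/τ² = 2/9.
β̂_MAP = 161 / (67 + 2/9) = 161/(605/9) = 1449/605 ≈ 2.395.

β̂_MAP = 2.395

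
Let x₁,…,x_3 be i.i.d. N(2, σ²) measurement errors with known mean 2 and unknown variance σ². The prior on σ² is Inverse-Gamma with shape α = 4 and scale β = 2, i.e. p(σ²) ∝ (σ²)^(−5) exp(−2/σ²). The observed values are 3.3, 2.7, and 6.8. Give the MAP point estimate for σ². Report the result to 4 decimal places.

Sum of squared deviations about the known mean: SS = (3.3−2)² + (2.7−2)² + (6.8−2)² = 25.22.
The Normal likelihood contributes (σ²)^(−n/2) exp(−SS/(2σ²)), so the posterior is Inverse-Gamma(α + n/2, β + SS/2) = Inverse-Gamma(5.5, 14.61).
The mode of Inverse-Gamma(a, b) is b/(a+1) = 14.61/6.5 ≈ 2.2477.

σ̂²_MAP = 2.2477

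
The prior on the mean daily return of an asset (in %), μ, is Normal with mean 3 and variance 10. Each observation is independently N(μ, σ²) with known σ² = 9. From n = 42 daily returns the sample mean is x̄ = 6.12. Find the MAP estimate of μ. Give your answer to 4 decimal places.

n = 42, x̄ = 6.12.
For a Normal prior and Normal likelihood with known variance, the posterior is Normal; its mode equals its mean, the precision-weighted average.
Prior precision 1/σ₀² = 1/10 = 0.1; data precision n/σ² = 42/9 = 14/3.
μ̂ = (0.1·3 + (14/3)·6.12) / (0.1 + 14/3) = 28.86/(143/30) = 333/55 ≈ 6.0545.

μ̂_MAP = 6.0545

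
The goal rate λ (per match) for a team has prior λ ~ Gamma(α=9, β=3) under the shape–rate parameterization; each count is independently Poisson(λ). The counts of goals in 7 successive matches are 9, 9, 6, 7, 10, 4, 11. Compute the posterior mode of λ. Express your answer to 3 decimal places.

λ̂_MAP = 6.400

Σxᵢ = 9+9+6+7+10+4+11 = 56, with n = 7.
Posterior ∝ λ^8e^(−3λ) · λ^56e^(−7λ) = λ^64e^(−10λ), i.e. Gamma(shape=65, rate=10).
The mode of a Gamma(a, b) with a ≥ 1 (shape–rate) is (a−1)/b = 64/10 ≈ 6.400.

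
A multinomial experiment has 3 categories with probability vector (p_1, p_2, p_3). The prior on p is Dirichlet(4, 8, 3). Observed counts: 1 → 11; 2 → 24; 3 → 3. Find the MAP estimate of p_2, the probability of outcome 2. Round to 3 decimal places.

The posterior is Dirichlet(αᵢ + nᵢ) = Dirichlet(15, 32, 6).
For a Dirichlet(a₁,…,a_K) with all aᵢ > 1, the mode has j-th component (aⱼ − 1)/(Σaᵢ − K).
Here Σaᵢ = 53 and K = 3, so p_2 = (32 − 1)/(53 − 3) = 31/50 ≈ 0.620.

MAP estimate: 0.620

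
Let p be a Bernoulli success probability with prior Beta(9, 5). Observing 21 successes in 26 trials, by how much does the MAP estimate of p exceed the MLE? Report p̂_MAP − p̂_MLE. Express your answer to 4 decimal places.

Posterior is Beta(30, 10); MAP = (30−1)/(40−2) = 29/38 ≈ 0.76316.
MLE ignores the prior: p̂_MLE = k/n = 21/26 ≈ 0.80769.
Difference = 29/38 − 21/26 = -11/247 ≈ -0.0445.

MAP − MLE = -0.0445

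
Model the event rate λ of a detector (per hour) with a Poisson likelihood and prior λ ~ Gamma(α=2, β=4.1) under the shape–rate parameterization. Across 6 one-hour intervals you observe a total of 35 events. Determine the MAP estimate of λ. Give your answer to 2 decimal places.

λ̂_MAP = 3.56

Σxᵢ = 35, n = 6.
Posterior ∝ λe^(−4.1λ) · λ^35e^(−6λ) = λ^36e^(−10.1λ), i.e. Gamma(shape=37, rate=10.1).
The mode of a Gamma(a, b) with a ≥ 1 (shape–rate) is (a−1)/b = 36/10.1 ≈ 3.56.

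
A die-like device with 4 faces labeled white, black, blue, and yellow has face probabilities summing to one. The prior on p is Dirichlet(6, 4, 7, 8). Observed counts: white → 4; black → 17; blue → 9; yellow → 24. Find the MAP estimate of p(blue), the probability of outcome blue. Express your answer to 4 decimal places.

The posterior is Dirichlet(αᵢ + nᵢ) = Dirichlet(10, 21, 16, 32).
For a Dirichlet(a₁,…,a_K) with all aᵢ > 1, the mode has j-th component (aⱼ − 1)/(Σaᵢ − K).
Here Σaᵢ = 79 and K = 4, so p(blue) = (16 − 1)/(79 − 4) = 15/75 ≈ 0.2000.

MAP estimate of p(blue) = 0.2000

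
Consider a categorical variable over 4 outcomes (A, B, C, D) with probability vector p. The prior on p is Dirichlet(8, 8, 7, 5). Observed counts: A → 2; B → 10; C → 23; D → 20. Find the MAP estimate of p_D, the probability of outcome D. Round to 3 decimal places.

MAP estimate of p_D = 0.304

The posterior is Dirichlet(αᵢ + nᵢ) = Dirichlet(10, 18, 30, 25).
For a Dirichlet(a₁,…,a_K) with all aᵢ > 1, the mode has j-th component (aⱼ − 1)/(Σaᵢ − K).
Here Σaᵢ = 83 and K = 4, so p_D = (25 − 1)/(83 − 4) = 24/79 ≈ 0.304.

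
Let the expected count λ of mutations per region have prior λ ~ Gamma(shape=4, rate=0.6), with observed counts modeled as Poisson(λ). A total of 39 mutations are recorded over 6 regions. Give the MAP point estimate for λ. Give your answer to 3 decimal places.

Σxᵢ = 39, n = 6.
Posterior ∝ λ^3e^(−0.6λ) · λ^39e^(−6λ) = λ^42e^(−6.6λ), i.e. Gamma(shape=43, rate=6.6).
The mode of a Gamma(a, b) with a ≥ 1 (shape–rate) is (a−1)/b = 42/6.6 ≈ 6.364.

λ̂_MAP = 6.364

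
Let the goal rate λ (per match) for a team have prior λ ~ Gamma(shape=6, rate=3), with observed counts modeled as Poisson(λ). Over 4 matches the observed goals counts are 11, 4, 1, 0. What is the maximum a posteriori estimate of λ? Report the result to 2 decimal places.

Σxᵢ = 11+4+1+0 = 16, with n = 4.
Posterior ∝ λ^5e^(−3λ) · λ^16e^(−4λ) = λ^21e^(−7λ), i.e. Gamma(shape=22, rate=7).
The mode of a Gamma(a, b) with a ≥ 1 (shape–rate) is (a−1)/b = 21/7 ≈ 3.00.

λ̂_MAP = 3.00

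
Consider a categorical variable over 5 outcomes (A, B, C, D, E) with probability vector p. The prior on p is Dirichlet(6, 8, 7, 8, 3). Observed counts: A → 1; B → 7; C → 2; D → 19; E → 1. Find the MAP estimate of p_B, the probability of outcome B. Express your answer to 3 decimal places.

MAP estimate of p_B = 0.246

The posterior is Dirichlet(αᵢ + nᵢ) = Dirichlet(7, 15, 9, 27, 4).
For a Dirichlet(a₁,…,a_K) with all aᵢ > 1, the mode has j-th component (aⱼ − 1)/(Σaᵢ − K).
Here Σaᵢ = 62 and K = 5, so p_B = (15 − 1)/(62 − 5) = 14/57 ≈ 0.246.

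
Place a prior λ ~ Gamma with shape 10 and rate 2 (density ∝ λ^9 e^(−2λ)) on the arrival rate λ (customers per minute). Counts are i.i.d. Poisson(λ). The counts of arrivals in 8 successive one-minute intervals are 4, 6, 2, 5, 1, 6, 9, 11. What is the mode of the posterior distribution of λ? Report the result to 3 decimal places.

Σxᵢ = 4+6+2+5+1+6+9+11 = 44, with n = 8.
Posterior ∝ λ^9e^(−2λ) · λ^44e^(−8λ) = λ^53e^(−10λ), i.e. Gamma(shape=54, rate=10).
The mode of a Gamma(a, b) with a ≥ 1 (shape–rate) is (a−1)/b = 53/10 ≈ 5.300.

λ̂_MAP = 5.300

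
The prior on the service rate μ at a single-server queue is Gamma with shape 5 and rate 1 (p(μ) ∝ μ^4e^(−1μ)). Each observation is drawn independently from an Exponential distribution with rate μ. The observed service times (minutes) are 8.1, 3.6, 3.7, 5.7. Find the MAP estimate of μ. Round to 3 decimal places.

μ̂_MAP = 0.362

The Exponential(rate=μ) likelihood is ∝ μ^n e^(−μΣtᵢ). Here n = 4 and Σtᵢ = 8.1 + 3.6 + 3.7 + 5.7 = 21.1.
Posterior ∝ μ^4e^(−1μ) · μ^4e^(−21.1μ) = μ^8e^(−22.1μ), i.e. Gamma(9, 22.1).
Mode = (a−1)/b = 8/22.1 ≈ 0.362.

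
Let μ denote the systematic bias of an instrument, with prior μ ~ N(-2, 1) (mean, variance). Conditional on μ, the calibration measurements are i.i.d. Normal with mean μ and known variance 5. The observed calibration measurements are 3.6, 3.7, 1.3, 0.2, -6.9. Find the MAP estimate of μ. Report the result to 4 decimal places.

n = 5; x̄ = (3.6 + 3.7 + 1.3 + 0.2 + (-6.9))/5 = 1.9/5 = 0.38.
For a Normal prior and Normal likelihood with known variance, the posterior is Normal; its mode equals its mean, the precision-weighted average.
Prior precision 1/σ₀² = 1/1 = 1; data precision n/σ² = 5/5 = 1.
μ̂ = (1·(-2) + 1·0.38) / (1 + 1) = (-1.62)/2 = -0.8100.

μ̂_MAP = -0.8100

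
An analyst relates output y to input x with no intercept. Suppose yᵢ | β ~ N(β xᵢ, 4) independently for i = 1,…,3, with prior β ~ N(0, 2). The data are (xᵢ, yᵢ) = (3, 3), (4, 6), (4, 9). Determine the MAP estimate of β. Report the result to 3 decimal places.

β̂_MAP = 1.605

log p(β | y) = −Σ(yᵢ − βxᵢ)²/(2·4) − β²/(2·2) + const.
Setting the derivative to zero: Σxᵢ(yᵢ − βxᵢ)/4 − β/2 = 0, so β = Σxᵢyᵢ / (Σxᵢ² + σ²/τ²).
Σxᵢyᵢ = 3·3 + 4·6 + 4·9 = 69; Σxᵢ² = 41; σ²/τ² = 2.
β̂_MAP = 69 / (41 + 2) = 69/43 ≈ 1.605.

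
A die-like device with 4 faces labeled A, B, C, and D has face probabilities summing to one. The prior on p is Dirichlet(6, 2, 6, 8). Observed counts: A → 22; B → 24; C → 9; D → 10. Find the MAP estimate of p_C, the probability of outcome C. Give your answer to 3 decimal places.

MAP estimate of p_C = 0.169

The posterior is Dirichlet(αᵢ + nᵢ) = Dirichlet(28, 26, 15, 18).
For a Dirichlet(a₁,…,a_K) with all aᵢ > 1, the mode has j-th component (aⱼ − 1)/(Σaᵢ − K).
Here Σaᵢ = 87 and K = 4, so p_C = (15 − 1)/(87 − 4) = 14/83 ≈ 0.169.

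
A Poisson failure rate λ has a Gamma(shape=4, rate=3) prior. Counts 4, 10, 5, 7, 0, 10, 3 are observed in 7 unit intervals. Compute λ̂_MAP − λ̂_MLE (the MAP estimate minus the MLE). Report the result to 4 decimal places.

Σxᵢ = 39. Posterior is Gamma(43, 10); MAP = (43−1)/10 = 42/10 ≈ 4.20000.
MLE = x̄ = 39/7 ≈ 5.57143.
Difference = 42/10 − 39/7 = -48/35 ≈ -1.3714.

MAP − MLE = -1.3714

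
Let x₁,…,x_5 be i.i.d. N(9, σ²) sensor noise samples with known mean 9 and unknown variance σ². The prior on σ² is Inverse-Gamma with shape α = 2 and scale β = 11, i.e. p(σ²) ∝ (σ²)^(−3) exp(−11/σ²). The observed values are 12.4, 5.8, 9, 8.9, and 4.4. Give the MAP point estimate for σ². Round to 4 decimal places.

σ̂²_MAP = 5.9064

Sum of squared deviations about the known mean: SS = (12.4−9)² + (5.8−9)² + (9−9)² + (8.9−9)² + (4.4−9)² = 42.97.
The Normal likelihood contributes (σ²)^(−n/2) exp(−SS/(2σ²)), so the posterior is Inverse-Gamma(α + n/2, β + SS/2) = Inverse-Gamma(4.5, 32.485).
The mode of Inverse-Gamma(a, b) is b/(a+1) = 32.485/5.5 ≈ 5.9064.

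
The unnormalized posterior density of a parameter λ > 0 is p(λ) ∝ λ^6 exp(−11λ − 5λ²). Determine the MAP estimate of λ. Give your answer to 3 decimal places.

λ̂_MAP = 0.400

ℓ'(λ) = 6/λ − 11 − 10λ. Setting this to zero and multiplying by λ: 10λ² + 11λ − 6 = 0.
λ = (−11 + √(11² + 4·10·6)) / (2·10) = (−11 + √361) / 20 = (−11 + 19)/20 = 2/5.
ℓ''(λ) = −6/λ² − 10 < 0, confirming a maximum.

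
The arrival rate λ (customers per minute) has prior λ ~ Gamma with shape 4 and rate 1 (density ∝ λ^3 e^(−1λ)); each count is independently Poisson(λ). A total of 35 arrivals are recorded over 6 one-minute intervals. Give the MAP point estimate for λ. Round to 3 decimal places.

Σxᵢ = 35, n = 6.
Posterior ∝ λ^3e^(−1λ) · λ^35e^(−6λ) = λ^38e^(−7λ), i.e. Gamma(shape=39, rate=7).
The mode of a Gamma(a, b) with a ≥ 1 (shape–rate) is (a−1)/b = 38/7 ≈ 5.429.

λ̂_MAP = 5.429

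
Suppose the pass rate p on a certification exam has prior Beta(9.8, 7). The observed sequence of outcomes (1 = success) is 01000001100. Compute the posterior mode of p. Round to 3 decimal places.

p̂_MAP = 0.457

Prior: Beta(9.8, 7).
Data: 3 successes in 11 trials (from the sequence). The binomial likelihood contributes p^3(1−p)^8, so the posterior is Beta(9.8+3, 7+8) = Beta(12.8, 15).
For Beta(a, b) with a, b > 1 the mode is (a−1)/(a+b−2) = 11.8/25.8 ≈ 0.457.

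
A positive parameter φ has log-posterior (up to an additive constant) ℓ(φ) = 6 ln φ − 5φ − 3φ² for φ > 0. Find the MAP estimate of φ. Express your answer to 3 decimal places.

ℓ'(φ) = 6/φ − 5 − 6φ. Setting this to zero and multiplying by φ: 6φ² + 5φ − 6 = 0.
φ = (−5 + √(5² + 4·6·6)) / (2·6) = (−5 + √169) / 12 = (−5 + 13)/12 = 2/3.
ℓ''(φ) = −6/φ² − 6 < 0, confirming a maximum.

φ̂_MAP = 0.667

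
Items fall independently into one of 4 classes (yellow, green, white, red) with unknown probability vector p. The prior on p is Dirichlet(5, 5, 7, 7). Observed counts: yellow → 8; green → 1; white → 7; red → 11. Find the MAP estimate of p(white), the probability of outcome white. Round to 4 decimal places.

The posterior is Dirichlet(αᵢ + nᵢ) = Dirichlet(13, 6, 14, 18).
For a Dirichlet(a₁,…,a_K) with all aᵢ > 1, the mode has j-th component (aⱼ − 1)/(Σaᵢ − K).
Here Σaᵢ = 51 and K = 4, so p(white) = (14 − 1)/(51 − 4) = 13/47 ≈ 0.2766.

MAP estimate of p(white) = 0.2766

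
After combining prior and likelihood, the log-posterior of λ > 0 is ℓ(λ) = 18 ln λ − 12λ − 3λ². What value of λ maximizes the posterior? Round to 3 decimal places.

λ̂_MAP = 1.000

ℓ'(λ) = 18/λ − 12 − 6λ. Setting this to zero and multiplying by λ: 6λ² + 12λ − 18 = 0.
λ = (−12 + √(12² + 4·6·18)) / (2·6) = (−12 + √576) / 12 = (−12 + 24)/12 = 1.
ℓ''(λ) = −18/λ² − 6 < 0, confirming a maximum.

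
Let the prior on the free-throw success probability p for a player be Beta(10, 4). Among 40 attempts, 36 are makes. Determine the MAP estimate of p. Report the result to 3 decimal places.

Prior: Beta(10, 4).
Data: 36 successes in 40 trials. The binomial likelihood contributes p^36(1−p)^4, so the posterior is Beta(10+36, 4+4) = Beta(46, 8).
For Beta(a, b) with a, b > 1 the mode is (a−1)/(a+b−2) = 45/52 ≈ 0.865.

p̂_MAP = 0.865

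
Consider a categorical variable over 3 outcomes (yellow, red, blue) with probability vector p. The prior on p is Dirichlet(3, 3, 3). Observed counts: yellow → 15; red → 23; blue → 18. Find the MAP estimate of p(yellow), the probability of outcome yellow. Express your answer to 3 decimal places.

MAP estimate of p(yellow) = 0.274

The posterior is Dirichlet(αᵢ + nᵢ) = Dirichlet(18, 26, 21).
For a Dirichlet(a₁,…,a_K) with all aᵢ > 1, the mode has j-th component (aⱼ − 1)/(Σaᵢ − K).
Here Σaᵢ = 65 and K = 3, so p(yellow) = (18 − 1)/(65 − 3) = 17/62 ≈ 0.274.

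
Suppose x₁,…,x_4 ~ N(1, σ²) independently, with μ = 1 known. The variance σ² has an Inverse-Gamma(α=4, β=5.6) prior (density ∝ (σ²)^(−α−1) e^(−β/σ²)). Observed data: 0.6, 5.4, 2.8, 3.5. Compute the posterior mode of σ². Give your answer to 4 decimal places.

Sum of squared deviations about the known mean: SS = (0.6−1)² + (5.4−1)² + (2.8−1)² + (3.5−1)² = 29.01.
The Normal likelihood contributes (σ²)^(−n/2) exp(−SS/(2σ²)), so the posterior is Inverse-Gamma(α + n/2, β + SS/2) = Inverse-Gamma(6, 20.105).
The mode of Inverse-Gamma(a, b) is b/(a+1) = 20.105/7 ≈ 2.8721.

σ̂²_MAP = 2.8721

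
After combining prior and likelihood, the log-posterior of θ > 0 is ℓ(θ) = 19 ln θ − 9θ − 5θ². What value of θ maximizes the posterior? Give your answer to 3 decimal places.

ℓ'(θ) = 19/θ − 9 − 10θ. Setting this to zero and multiplying by θ: 10θ² + 9θ − 19 = 0.
θ = (−9 + √(9² + 4·10·19)) / (2·10) = (−9 + √841) / 20 = (−9 + 29)/20 = 1.
ℓ''(θ) = −19/θ² − 10 < 0, confirming a maximum.

θ̂_MAP = 1.000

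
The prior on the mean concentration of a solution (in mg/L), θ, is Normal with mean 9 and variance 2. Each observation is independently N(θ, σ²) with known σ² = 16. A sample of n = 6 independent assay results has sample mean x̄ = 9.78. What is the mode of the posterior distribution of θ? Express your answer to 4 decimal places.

n = 6, x̄ = 9.78.
For a Normal prior and Normal likelihood with known variance, the posterior is Normal; its mode equals its mean, the precision-weighted average.
Prior precision 1/σ₀² = 1/2 = 0.5; data precision n/σ² = 6/16 = 0.375.
θ̂ = (0.5·9 + 0.375·9.78) / (0.5 + 0.375) = 8.1675/0.875 = 3267/350 ≈ 9.3343.

θ̂_MAP = 9.3343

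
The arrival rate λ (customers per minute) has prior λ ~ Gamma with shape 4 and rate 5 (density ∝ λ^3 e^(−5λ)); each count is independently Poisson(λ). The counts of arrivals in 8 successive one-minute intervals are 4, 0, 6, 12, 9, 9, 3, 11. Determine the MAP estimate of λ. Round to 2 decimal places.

Σxᵢ = 4+0+6+12+9+9+3+11 = 54, with n = 8.
Posterior ∝ λ^3e^(−5λ) · λ^54e^(−8λ) = λ^57e^(−13λ), i.e. Gamma(shape=58, rate=13).
The mode of a Gamma(a, b) with a ≥ 1 (shape–rate) is (a−1)/b = 57/13 ≈ 4.38.

λ̂_MAP = 4.38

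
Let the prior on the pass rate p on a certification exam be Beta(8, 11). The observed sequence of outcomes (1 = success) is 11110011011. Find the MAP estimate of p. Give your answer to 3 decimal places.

Prior: Beta(8, 11).
Data: 8 successes in 11 trials (from the sequence). The binomial likelihood contributes p^8(1−p)^3, so the posterior is Beta(8+8, 11+3) = Beta(16, 14).
For Beta(a, b) with a, b > 1 the mode is (a−1)/(a+b−2) = 15/28 ≈ 0.536.

p̂_MAP = 0.536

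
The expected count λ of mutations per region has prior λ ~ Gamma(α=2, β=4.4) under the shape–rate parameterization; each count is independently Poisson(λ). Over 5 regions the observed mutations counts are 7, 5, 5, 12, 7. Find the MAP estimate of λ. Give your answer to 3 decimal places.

Σxᵢ = 7+5+5+12+7 = 36, with n = 5.
Posterior ∝ λe^(−4.4λ) · λ^36e^(−5λ) = λ^37e^(−9.4λ), i.e. Gamma(shape=38, rate=9.4).
The mode of a Gamma(a, b) with a ≥ 1 (shape–rate) is (a−1)/b = 37/9.4 ≈ 3.936.

λ̂_MAP = 3.936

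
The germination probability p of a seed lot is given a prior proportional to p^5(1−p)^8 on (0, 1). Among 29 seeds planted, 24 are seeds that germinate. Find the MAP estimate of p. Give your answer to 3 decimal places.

The prior density ∝ p^5(1−p)^8 is the kernel of Beta(6, 9).
Data: 24 successes in 29 trials. The binomial likelihood contributes p^24(1−p)^5, so the posterior is Beta(6+24, 9+5) = Beta(30, 14).
For Beta(a, b) with a, b > 1 the mode is (a−1)/(a+b−2) = 29/42 ≈ 0.690.

p̂_MAP = 0.690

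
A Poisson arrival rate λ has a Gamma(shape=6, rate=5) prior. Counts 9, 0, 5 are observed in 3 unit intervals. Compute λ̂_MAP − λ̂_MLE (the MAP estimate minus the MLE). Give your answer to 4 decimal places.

Σxᵢ = 14. Posterior is Gamma(20, 8); MAP = (20−1)/8 = 19/8 ≈ 2.37500.
MLE = x̄ = 14/3 ≈ 4.66667.
Difference = 19/8 − 14/3 = -55/24 ≈ -2.2917.

MAP − MLE = -2.2917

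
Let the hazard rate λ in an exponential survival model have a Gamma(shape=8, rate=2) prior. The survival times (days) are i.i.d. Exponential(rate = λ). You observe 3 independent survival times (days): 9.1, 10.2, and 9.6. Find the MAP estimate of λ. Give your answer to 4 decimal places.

λ̂_MAP = 0.3236

The Exponential(rate=λ) likelihood is ∝ λ^n e^(−λΣtᵢ). Here n = 3 and Σtᵢ = 9.1 + 10.2 + 9.6 = 28.9.
Posterior ∝ λ^7e^(−2λ) · λ^3e^(−28.9λ) = λ^10e^(−30.9λ), i.e. Gamma(11, 30.9).
Mode = (a−1)/b = 10/30.9 ≈ 0.3236.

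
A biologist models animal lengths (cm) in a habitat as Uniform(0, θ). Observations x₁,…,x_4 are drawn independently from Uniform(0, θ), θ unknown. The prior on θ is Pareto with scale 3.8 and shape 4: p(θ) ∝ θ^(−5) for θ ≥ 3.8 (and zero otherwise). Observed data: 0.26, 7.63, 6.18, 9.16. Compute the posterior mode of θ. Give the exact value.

The Uniform(0, θ) likelihood is θ^(−n) for θ ≥ max(xᵢ), zero otherwise. Here max(xᵢ) = 9.16.
Posterior ∝ θ^(−5) · θ^(−4) = θ^(−9) on θ ≥ max(3.8, 9.16) = 9.16.
This density is strictly decreasing in θ, so the posterior mode lies at the lower boundary of the support.

θ̂_MAP = 9.16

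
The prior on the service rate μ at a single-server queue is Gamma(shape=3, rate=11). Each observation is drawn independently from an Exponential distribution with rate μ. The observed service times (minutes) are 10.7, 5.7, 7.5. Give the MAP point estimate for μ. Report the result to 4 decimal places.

The Exponential(rate=μ) likelihood is ∝ μ^n e^(−μΣtᵢ). Here n = 3 and Σtᵢ = 10.7 + 5.7 + 7.5 = 23.9.
Posterior ∝ μ^2e^(−11μ) · μ^3e^(−23.9μ) = μ^5e^(−34.9μ), i.e. Gamma(6, 34.9).
Mode = (a−1)/b = 5/34.9 ≈ 0.1433.

μ̂_MAP = 0.1433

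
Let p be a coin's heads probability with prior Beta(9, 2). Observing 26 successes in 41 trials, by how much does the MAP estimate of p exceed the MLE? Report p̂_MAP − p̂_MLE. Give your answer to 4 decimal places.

Posterior is Beta(35, 17); MAP = (35−1)/(52−2) = 34/50 ≈ 0.68000.
MLE ignores the prior: p̂_MLE = k/n = 26/41 ≈ 0.63415.
Difference = 34/50 − 26/41 = 47/1025 ≈ 0.0459.

MAP − MLE = 0.0459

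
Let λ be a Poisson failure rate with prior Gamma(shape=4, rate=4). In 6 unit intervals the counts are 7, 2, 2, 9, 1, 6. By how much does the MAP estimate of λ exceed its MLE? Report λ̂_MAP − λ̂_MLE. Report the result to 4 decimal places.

Σxᵢ = 27. Posterior is Gamma(31, 10); MAP = (31−1)/10 = 30/10 ≈ 3.00000.
MLE = x̄ = 27/6 ≈ 4.50000.
Difference = 30/10 − 27/6 = -3/2 ≈ -1.5000.

MAP − MLE = -1.5000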